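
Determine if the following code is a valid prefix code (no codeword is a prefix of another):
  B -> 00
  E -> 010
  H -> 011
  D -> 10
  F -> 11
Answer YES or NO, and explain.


Checking each pair (does one codeword prefix another?):
  B='00' vs E='010': no prefix
  B='00' vs H='011': no prefix
  B='00' vs D='10': no prefix
  B='00' vs F='11': no prefix
  E='010' vs B='00': no prefix
  E='010' vs H='011': no prefix
  E='010' vs D='10': no prefix
  E='010' vs F='11': no prefix
  H='011' vs B='00': no prefix
  H='011' vs E='010': no prefix
  H='011' vs D='10': no prefix
  H='011' vs F='11': no prefix
  D='10' vs B='00': no prefix
  D='10' vs E='010': no prefix
  D='10' vs H='011': no prefix
  D='10' vs F='11': no prefix
  F='11' vs B='00': no prefix
  F='11' vs E='010': no prefix
  F='11' vs H='011': no prefix
  F='11' vs D='10': no prefix
No violation found over all pairs.

YES -- this is a valid prefix code. No codeword is a prefix of any other codeword.


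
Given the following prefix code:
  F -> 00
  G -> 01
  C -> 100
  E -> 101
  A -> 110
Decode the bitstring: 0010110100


Decoding step by step:
Bits 00 -> F
Bits 101 -> E
Bits 101 -> E
Bits 00 -> F


Decoded message: FEEF


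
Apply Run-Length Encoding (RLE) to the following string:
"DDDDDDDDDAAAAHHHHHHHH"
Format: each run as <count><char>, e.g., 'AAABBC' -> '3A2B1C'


Scanning runs left to right:
  i=0: run of 'D' x 9 -> '9D'
  i=9: run of 'A' x 4 -> '4A'
  i=13: run of 'H' x 8 -> '8H'

RLE = 9D4A8H


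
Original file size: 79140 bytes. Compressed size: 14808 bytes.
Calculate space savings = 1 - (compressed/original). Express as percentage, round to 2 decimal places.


ratio = compressed/original = 14808/79140 = 0.187111
savings = 1 - ratio = 1 - 0.187111 = 0.812889
as a percentage: 0.812889 * 100 = 81.29%

Space savings = 1 - 14808/79140 = 81.29%


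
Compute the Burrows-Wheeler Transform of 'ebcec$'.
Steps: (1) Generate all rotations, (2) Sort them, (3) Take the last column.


Rotations (sorted):
  0: $ebcec -> last char: c
  1: bcec$e -> last char: e
  2: c$ebce -> last char: e
  3: cec$eb -> last char: b
  4: ebcec$ -> last char: $
  5: ec$ebc -> last char: c


BWT = ceeb$c


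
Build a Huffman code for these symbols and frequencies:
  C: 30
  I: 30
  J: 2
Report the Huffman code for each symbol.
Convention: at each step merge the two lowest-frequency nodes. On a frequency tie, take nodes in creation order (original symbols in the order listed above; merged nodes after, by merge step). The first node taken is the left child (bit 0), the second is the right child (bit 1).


Huffman tree construction:
Step 1: Merge J(2) + C(30) = 32
Step 2: Merge I(30) + (J+C)(32) = 62
Read each symbol's code off the tree from the root (left child = 0, right child = 1).

Codes:
  C: 11 (length 2)
  I: 0 (length 1)
  J: 10 (length 2)
Average code length: 94/62 = 1.5161 bits/symbol


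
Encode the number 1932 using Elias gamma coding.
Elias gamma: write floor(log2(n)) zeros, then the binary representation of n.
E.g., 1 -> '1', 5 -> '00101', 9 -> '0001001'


num_bits = floor(log2(1932)) + 1 = 11
leading_zeros = num_bits - 1 = 10
binary(1932) = 11110001100

Elias gamma(1932) = '0000000000' + '11110001100' = 000000000011110001100 (21 bits)


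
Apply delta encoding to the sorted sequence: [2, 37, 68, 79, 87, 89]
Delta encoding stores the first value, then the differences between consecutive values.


First value: 2
Deltas:
  37 - 2 = 35
  68 - 37 = 31
  79 - 68 = 11
  87 - 79 = 8
  89 - 87 = 2


Delta encoded: [2, 35, 31, 11, 8, 2]


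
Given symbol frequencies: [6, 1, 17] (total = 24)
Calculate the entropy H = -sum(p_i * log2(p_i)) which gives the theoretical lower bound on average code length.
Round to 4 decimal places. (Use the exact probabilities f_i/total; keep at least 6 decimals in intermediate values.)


Per-symbol terms -p_i * log2(p_i) with p_i = f_i/24:
  p = 6/24 = 0.250000: log2(p) = -2.000000, -p*log2(p) = 0.500000
  p = 1/24 = 0.041667: log2(p) = -4.584963, -p*log2(p) = 0.191040
  p = 17/24 = 0.708333: log2(p) = -0.497500, -p*log2(p) = 0.352396
H = 0.500000 + 0.191040 + 0.352396 = 1.043436

H = 1.0434 bits/symbol


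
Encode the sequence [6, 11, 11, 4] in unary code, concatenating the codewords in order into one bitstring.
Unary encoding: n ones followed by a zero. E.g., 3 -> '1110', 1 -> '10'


Encode each number as n ones followed by a terminating 0:
  6 -> 1111110 (7 bits)
  11 -> 111111111110 (12 bits)
  11 -> 111111111110 (12 bits)
  4 -> 11110 (5 bits)
Total length = 7 + 12 + 12 + 5 = 36 bits.

Unary([6, 11, 11, 4]) = 111111011111111111011111111111011110 (36 bits)


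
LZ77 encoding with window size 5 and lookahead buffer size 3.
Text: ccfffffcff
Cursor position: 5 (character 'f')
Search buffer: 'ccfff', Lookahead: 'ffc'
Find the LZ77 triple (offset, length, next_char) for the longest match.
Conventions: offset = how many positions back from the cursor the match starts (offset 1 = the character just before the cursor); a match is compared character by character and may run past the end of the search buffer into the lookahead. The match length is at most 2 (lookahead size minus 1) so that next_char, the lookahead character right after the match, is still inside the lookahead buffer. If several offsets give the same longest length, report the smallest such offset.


Try each offset into the search buffer:
  offset=1 (pos 4, char 'f'): match length 2
  offset=2 (pos 3, char 'f'): match length 2
  offset=3 (pos 2, char 'f'): match length 2
  offset=4 (pos 1, char 'c'): match length 0
  offset=5 (pos 0, char 'c'): match length 0
Longest match has length 2, found at offsets 1, 2, 3; take the smallest, offset 1.
next_char = character at position 5 + 2 = 7 -> 'c'

Best match: offset=1, length=2 (matching 'ff' starting at position 4)
LZ77 triple: (1, 2, 'c')


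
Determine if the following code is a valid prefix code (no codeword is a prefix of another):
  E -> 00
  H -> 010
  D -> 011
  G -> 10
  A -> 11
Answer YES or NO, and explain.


Checking each pair (does one codeword prefix another?):
  E='00' vs H='010': no prefix
  E='00' vs D='011': no prefix
  E='00' vs G='10': no prefix
  E='00' vs A='11': no prefix
  H='010' vs E='00': no prefix
  H='010' vs D='011': no prefix
  H='010' vs G='10': no prefix
  H='010' vs A='11': no prefix
  D='011' vs E='00': no prefix
  D='011' vs H='010': no prefix
  D='011' vs G='10': no prefix
  D='011' vs A='11': no prefix
  G='10' vs E='00': no prefix
  G='10' vs H='010': no prefix
  G='10' vs D='011': no prefix
  G='10' vs A='11': no prefix
  A='11' vs E='00': no prefix
  A='11' vs H='010': no prefix
  A='11' vs D='011': no prefix
  A='11' vs G='10': no prefix
No violation found over all pairs.

YES -- this is a valid prefix code. No codeword is a prefix of any other codeword.


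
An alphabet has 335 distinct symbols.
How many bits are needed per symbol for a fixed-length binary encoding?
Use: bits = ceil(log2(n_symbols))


log2(335) = 8.388
Bracket: 2^8 = 256 < 335 <= 2^9 = 512
So ceil(log2(335)) = 9

bits = ceil(log2(335)) = ceil(8.388) = 9 bits


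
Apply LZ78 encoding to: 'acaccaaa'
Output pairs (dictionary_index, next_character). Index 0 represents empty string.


LZ78 encoding steps:
Dictionary: {0: ''}
Step 1: w='' (idx 0), next='a' -> output (0, 'a'), add 'a' as idx 1
Step 2: w='' (idx 0), next='c' -> output (0, 'c'), add 'c' as idx 2
Step 3: w='a' (idx 1), next='c' -> output (1, 'c'), add 'ac' as idx 3
Step 4: w='c' (idx 2), next='a' -> output (2, 'a'), add 'ca' as idx 4
Step 5: w='a' (idx 1), next='a' -> output (1, 'a'), add 'aa' as idx 5


Encoded: [(0, 'a'), (0, 'c'), (1, 'c'), (2, 'a'), (1, 'a')]


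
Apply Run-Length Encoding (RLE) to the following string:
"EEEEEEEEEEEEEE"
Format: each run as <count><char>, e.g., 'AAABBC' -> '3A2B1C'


Scanning runs left to right:
  i=0: run of 'E' x 14 -> '14E'

RLE = 14E


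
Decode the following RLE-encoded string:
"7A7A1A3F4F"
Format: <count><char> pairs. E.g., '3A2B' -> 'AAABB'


Expanding each <count><char> pair:
  7A -> 'AAAAAAA'
  7A -> 'AAAAAAA'
  1A -> 'A'
  3F -> 'FFF'
  4F -> 'FFFF'

Decoded = AAAAAAAAAAAAAAAFFFFFFF


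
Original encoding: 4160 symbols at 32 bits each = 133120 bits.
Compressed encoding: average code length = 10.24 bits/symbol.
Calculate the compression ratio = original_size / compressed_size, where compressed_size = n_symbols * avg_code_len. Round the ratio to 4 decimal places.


original_size = n_symbols * orig_bits = 4160 * 32 = 133120 bits
compressed_size = n_symbols * avg_code_len = 4160 * 10.24 = 42598.4 bits
ratio = original_size / compressed_size = 133120 / 42598.4 = 3.125

Compression ratio = 3.125


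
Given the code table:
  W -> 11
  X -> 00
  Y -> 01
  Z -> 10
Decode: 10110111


Decoding:
10 -> Z
11 -> W
01 -> Y
11 -> W


Result: ZWYW


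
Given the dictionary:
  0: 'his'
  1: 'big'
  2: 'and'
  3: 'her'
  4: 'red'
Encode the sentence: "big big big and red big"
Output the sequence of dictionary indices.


Look up each word in the dictionary:
  'big' -> 1
  'big' -> 1
  'big' -> 1
  'and' -> 2
  'red' -> 4
  'big' -> 1

Encoded: [1, 1, 1, 2, 4, 1]


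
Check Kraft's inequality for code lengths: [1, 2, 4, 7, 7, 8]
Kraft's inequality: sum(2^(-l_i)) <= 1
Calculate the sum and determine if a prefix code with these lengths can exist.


Sum = 2^(-1) + 2^(-2) + 2^(-4) + 2^(-7) + 2^(-7) + 2^(-8)
    = 0.5 + 0.25 + 0.0625 + 0.0078125 + 0.0078125 + 0.00390625
    = 213/256 = 0.83203125
Since 0.83203125 <= 1, Kraft's inequality IS satisfied.
A prefix code with these lengths CAN exist.

Kraft sum = 0.83203125. Satisfied.


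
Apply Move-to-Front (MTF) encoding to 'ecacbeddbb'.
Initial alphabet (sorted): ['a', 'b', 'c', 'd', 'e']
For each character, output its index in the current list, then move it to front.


MTF encoding:
'e': index 4 in ['a', 'b', 'c', 'd', 'e'] -> ['e', 'a', 'b', 'c', 'd']
'c': index 3 in ['e', 'a', 'b', 'c', 'd'] -> ['c', 'e', 'a', 'b', 'd']
'a': index 2 in ['c', 'e', 'a', 'b', 'd'] -> ['a', 'c', 'e', 'b', 'd']
'c': index 1 in ['a', 'c', 'e', 'b', 'd'] -> ['c', 'a', 'e', 'b', 'd']
'b': index 3 in ['c', 'a', 'e', 'b', 'd'] -> ['b', 'c', 'a', 'e', 'd']
'e': index 3 in ['b', 'c', 'a', 'e', 'd'] -> ['e', 'b', 'c', 'a', 'd']
'd': index 4 in ['e', 'b', 'c', 'a', 'd'] -> ['d', 'e', 'b', 'c', 'a']
'd': index 0 in ['d', 'e', 'b', 'c', 'a'] -> ['d', 'e', 'b', 'c', 'a']
'b': index 2 in ['d', 'e', 'b', 'c', 'a'] -> ['b', 'd', 'e', 'c', 'a']
'b': index 0 in ['b', 'd', 'e', 'c', 'a'] -> ['b', 'd', 'e', 'c', 'a']


Output: [4, 3, 2, 1, 3, 3, 4, 0, 2, 0]


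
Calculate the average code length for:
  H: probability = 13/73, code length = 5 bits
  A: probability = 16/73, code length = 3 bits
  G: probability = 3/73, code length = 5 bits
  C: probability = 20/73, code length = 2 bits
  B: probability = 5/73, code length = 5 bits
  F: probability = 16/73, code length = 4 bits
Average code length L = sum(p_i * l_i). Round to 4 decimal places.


Weighted contributions p_i * l_i:
  H: (13/73) * 5 = 65/73
  A: (16/73) * 3 = 48/73
  G: (3/73) * 5 = 15/73
  C: (20/73) * 2 = 40/73
  B: (5/73) * 5 = 25/73
  F: (16/73) * 4 = 64/73
Sum = (65 + 48 + 15 + 40 + 25 + 64)/73 = 257/73

L = 257/73 = 3.5205 bits/symbol


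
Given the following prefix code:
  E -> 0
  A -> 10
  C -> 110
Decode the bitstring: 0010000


Decoding step by step:
Bits 0 -> E
Bits 0 -> E
Bits 10 -> A
Bits 0 -> E
Bits 0 -> E
Bits 0 -> E


Decoded message: EEAEEE


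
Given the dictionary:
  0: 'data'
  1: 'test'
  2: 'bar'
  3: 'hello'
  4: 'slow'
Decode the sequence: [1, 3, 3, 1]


Look up each index in the dictionary:
  1 -> 'test'
  3 -> 'hello'
  3 -> 'hello'
  1 -> 'test'

Decoded: "test hello hello test"


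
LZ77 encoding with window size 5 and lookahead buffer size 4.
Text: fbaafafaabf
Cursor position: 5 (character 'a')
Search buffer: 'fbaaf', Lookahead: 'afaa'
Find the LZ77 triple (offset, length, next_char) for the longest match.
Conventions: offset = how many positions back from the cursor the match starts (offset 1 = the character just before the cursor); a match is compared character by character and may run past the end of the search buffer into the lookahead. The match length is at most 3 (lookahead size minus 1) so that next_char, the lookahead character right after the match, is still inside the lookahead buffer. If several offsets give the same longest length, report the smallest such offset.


Try each offset into the search buffer:
  offset=1 (pos 4, char 'f'): match length 0
  offset=2 (pos 3, char 'a'): match length 3
  offset=3 (pos 2, char 'a'): match length 1
  offset=4 (pos 1, char 'b'): match length 0
  offset=5 (pos 0, char 'f'): match length 0
Longest match has length 3 at offset 2.
next_char = character at position 5 + 3 = 8 -> 'a'

Best match: offset=2, length=3 (matching 'afa' starting at position 3)
LZ77 triple: (2, 3, 'a')


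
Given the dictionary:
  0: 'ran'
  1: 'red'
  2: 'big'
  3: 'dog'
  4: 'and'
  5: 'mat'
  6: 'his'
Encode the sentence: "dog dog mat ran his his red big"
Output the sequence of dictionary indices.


Look up each word in the dictionary:
  'dog' -> 3
  'dog' -> 3
  'mat' -> 5
  'ran' -> 0
  'his' -> 6
  'his' -> 6
  'red' -> 1
  'big' -> 2

Encoded: [3, 3, 5, 0, 6, 6, 1, 2]


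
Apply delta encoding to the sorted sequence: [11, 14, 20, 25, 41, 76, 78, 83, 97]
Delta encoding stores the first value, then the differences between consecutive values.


First value: 11
Deltas:
  14 - 11 = 3
  20 - 14 = 6
  25 - 20 = 5
  41 - 25 = 16
  76 - 41 = 35
  78 - 76 = 2
  83 - 78 = 5
  97 - 83 = 14


Delta encoded: [11, 3, 6, 5, 16, 35, 2, 5, 14]


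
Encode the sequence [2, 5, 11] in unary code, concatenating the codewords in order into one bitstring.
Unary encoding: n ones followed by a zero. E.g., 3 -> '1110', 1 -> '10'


Encode each number as n ones followed by a terminating 0:
  2 -> 110 (3 bits)
  5 -> 111110 (6 bits)
  11 -> 111111111110 (12 bits)
Total length = 3 + 6 + 12 = 21 bits.

Unary([2, 5, 11]) = 110111110111111111110 (21 bits)


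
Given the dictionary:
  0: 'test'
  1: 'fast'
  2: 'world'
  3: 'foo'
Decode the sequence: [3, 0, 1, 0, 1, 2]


Look up each index in the dictionary:
  3 -> 'foo'
  0 -> 'test'
  1 -> 'fast'
  0 -> 'test'
  1 -> 'fast'
  2 -> 'world'

Decoded: "foo test fast test fast world"


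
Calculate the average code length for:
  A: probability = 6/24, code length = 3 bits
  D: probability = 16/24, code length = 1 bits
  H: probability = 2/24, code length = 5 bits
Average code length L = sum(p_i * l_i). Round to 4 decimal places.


Weighted contributions p_i * l_i:
  A: (6/24) * 3 = 18/24
  D: (16/24) * 1 = 16/24
  H: (2/24) * 5 = 10/24
Sum = (18 + 16 + 10)/24 = 44/24

L = 44/24 = 1.8333 bits/symbol


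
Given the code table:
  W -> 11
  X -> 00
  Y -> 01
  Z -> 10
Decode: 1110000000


Decoding:
11 -> W
10 -> Z
00 -> X
00 -> X
00 -> X


Result: WZXXX


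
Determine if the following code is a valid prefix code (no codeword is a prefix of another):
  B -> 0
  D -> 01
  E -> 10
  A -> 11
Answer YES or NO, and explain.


Checking each pair (does one codeword prefix another?):
  B='0' vs D='01': prefix -- VIOLATION

NO -- this is NOT a valid prefix code. B (0) is a prefix of D (01).


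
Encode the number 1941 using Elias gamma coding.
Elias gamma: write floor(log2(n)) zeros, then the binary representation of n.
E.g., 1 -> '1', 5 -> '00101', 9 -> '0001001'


num_bits = floor(log2(1941)) + 1 = 11
leading_zeros = num_bits - 1 = 10
binary(1941) = 11110010101

Elias gamma(1941) = '0000000000' + '11110010101' = 000000000011110010101 (21 bits)


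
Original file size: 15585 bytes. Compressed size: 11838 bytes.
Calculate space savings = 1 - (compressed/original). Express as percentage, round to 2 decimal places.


ratio = compressed/original = 11838/15585 = 0.759577
savings = 1 - ratio = 1 - 0.759577 = 0.240423
as a percentage: 0.240423 * 100 = 24.04%

Space savings = 1 - 11838/15585 = 24.04%


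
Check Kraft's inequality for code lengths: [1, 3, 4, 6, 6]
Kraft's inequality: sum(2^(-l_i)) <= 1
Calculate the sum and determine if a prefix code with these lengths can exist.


Sum = 2^(-1) + 2^(-3) + 2^(-4) + 2^(-6) + 2^(-6)
    = 0.5 + 0.125 + 0.0625 + 0.015625 + 0.015625
    = 46/64 = 0.71875
Since 0.71875 <= 1, Kraft's inequality IS satisfied.
A prefix code with these lengths CAN exist.

Kraft sum = 0.71875. Satisfied.


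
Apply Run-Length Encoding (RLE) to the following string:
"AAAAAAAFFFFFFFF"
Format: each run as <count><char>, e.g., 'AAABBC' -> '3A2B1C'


Scanning runs left to right:
  i=0: run of 'A' x 7 -> '7A'
  i=7: run of 'F' x 8 -> '8F'

RLE = 7A8F


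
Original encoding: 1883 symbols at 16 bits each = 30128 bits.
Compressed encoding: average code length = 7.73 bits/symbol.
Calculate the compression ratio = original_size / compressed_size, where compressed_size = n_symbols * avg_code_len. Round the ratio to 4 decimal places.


original_size = n_symbols * orig_bits = 1883 * 16 = 30128 bits
compressed_size = n_symbols * avg_code_len = 1883 * 7.73 = 14555.59 bits
ratio = original_size / compressed_size = 30128 / 14555.59 = 2.0699

Compression ratio = 2.0699


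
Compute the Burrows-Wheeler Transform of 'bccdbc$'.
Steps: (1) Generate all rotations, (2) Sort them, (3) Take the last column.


Rotations (sorted):
  0: $bccdbc -> last char: c
  1: bc$bccd -> last char: d
  2: bccdbc$ -> last char: $
  3: c$bccdb -> last char: b
  4: ccdbc$b -> last char: b
  5: cdbc$bc -> last char: c
  6: dbc$bcc -> last char: c


BWT = cd$bbcc


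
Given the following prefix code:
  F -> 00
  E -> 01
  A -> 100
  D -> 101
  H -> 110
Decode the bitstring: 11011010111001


Decoding step by step:
Bits 110 -> H
Bits 110 -> H
Bits 101 -> D
Bits 110 -> H
Bits 01 -> E


Decoded message: HHDHE


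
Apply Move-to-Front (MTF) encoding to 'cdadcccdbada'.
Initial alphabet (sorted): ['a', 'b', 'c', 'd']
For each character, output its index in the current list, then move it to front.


MTF encoding:
'c': index 2 in ['a', 'b', 'c', 'd'] -> ['c', 'a', 'b', 'd']
'd': index 3 in ['c', 'a', 'b', 'd'] -> ['d', 'c', 'a', 'b']
'a': index 2 in ['d', 'c', 'a', 'b'] -> ['a', 'd', 'c', 'b']
'd': index 1 in ['a', 'd', 'c', 'b'] -> ['d', 'a', 'c', 'b']
'c': index 2 in ['d', 'a', 'c', 'b'] -> ['c', 'd', 'a', 'b']
'c': index 0 in ['c', 'd', 'a', 'b'] -> ['c', 'd', 'a', 'b']
'c': index 0 in ['c', 'd', 'a', 'b'] -> ['c', 'd', 'a', 'b']
'd': index 1 in ['c', 'd', 'a', 'b'] -> ['d', 'c', 'a', 'b']
'b': index 3 in ['d', 'c', 'a', 'b'] -> ['b', 'd', 'c', 'a']
'a': index 3 in ['b', 'd', 'c', 'a'] -> ['a', 'b', 'd', 'c']
'd': index 2 in ['a', 'b', 'd', 'c'] -> ['d', 'a', 'b', 'c']
'a': index 1 in ['d', 'a', 'b', 'c'] -> ['a', 'd', 'b', 'c']


Output: [2, 3, 2, 1, 2, 0, 0, 1, 3, 3, 2, 1]


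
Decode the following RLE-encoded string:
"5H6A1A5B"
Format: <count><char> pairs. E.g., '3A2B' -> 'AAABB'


Expanding each <count><char> pair:
  5H -> 'HHHHH'
  6A -> 'AAAAAA'
  1A -> 'A'
  5B -> 'BBBBB'

Decoded = HHHHHAAAAAAABBBBB


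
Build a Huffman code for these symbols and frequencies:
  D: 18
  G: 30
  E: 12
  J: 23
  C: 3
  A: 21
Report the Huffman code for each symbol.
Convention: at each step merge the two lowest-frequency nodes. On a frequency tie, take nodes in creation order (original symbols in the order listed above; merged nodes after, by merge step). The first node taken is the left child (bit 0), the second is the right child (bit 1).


Huffman tree construction:
Step 1: Merge C(3) + E(12) = 15
Step 2: Merge (C+E)(15) + D(18) = 33
Step 3: Merge A(21) + J(23) = 44
Step 4: Merge G(30) + ((C+E)+D)(33) = 63
Step 5: Merge (A+J)(44) + (G+((C+E)+D))(63) = 107
Read each symbol's code off the tree from the root (left child = 0, right child = 1).

Codes:
  D: 111 (length 3)
  G: 10 (length 2)
  E: 1101 (length 4)
  J: 01 (length 2)
  C: 1100 (length 4)
  A: 00 (length 2)
Average code length: 262/107 = 2.4486 bits/symbol


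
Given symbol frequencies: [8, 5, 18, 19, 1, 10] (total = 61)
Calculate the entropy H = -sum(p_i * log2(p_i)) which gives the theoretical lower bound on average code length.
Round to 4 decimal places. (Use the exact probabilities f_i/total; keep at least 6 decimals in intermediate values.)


Per-symbol terms -p_i * log2(p_i) with p_i = f_i/61:
  p = 8/61 = 0.131148: log2(p) = -2.930737, -p*log2(p) = 0.384359
  p = 5/61 = 0.081967: log2(p) = -3.608809, -p*log2(p) = 0.295804
  p = 18/61 = 0.295082: log2(p) = -1.760812, -p*log2(p) = 0.519584
  p = 19/61 = 0.311475: log2(p) = -1.682810, -p*log2(p) = 0.524154
  p = 1/61 = 0.016393: log2(p) = -5.930737, -p*log2(p) = 0.097225
  p = 10/61 = 0.163934: log2(p) = -2.608809, -p*log2(p) = 0.427674
H = 0.384359 + 0.295804 + 0.519584 + 0.524154 + 0.097225 + 0.427674 = 2.248800

H = 2.2488 bits/symbol


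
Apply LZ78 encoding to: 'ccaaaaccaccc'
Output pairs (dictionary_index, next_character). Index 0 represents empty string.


LZ78 encoding steps:
Dictionary: {0: ''}
Step 1: w='' (idx 0), next='c' -> output (0, 'c'), add 'c' as idx 1
Step 2: w='c' (idx 1), next='a' -> output (1, 'a'), add 'ca' as idx 2
Step 3: w='' (idx 0), next='a' -> output (0, 'a'), add 'a' as idx 3
Step 4: w='a' (idx 3), next='a' -> output (3, 'a'), add 'aa' as idx 4
Step 5: w='c' (idx 1), next='c' -> output (1, 'c'), add 'cc' as idx 5
Step 6: w='a' (idx 3), next='c' -> output (3, 'c'), add 'ac' as idx 6
Step 7: w='cc' (idx 5), end of input -> output (5, '')


Encoded: [(0, 'c'), (1, 'a'), (0, 'a'), (3, 'a'), (1, 'c'), (3, 'c'), (5, '')]


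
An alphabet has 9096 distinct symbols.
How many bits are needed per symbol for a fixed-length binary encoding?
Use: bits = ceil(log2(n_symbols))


log2(9096) = 13.151
Bracket: 2^13 = 8192 < 9096 <= 2^14 = 16384
So ceil(log2(9096)) = 14

bits = ceil(log2(9096)) = ceil(13.151) = 14 bits


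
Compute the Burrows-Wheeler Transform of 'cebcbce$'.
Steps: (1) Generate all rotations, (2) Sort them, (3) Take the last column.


Rotations (sorted):
  0: $cebcbce -> last char: e
  1: bcbce$ce -> last char: e
  2: bce$cebc -> last char: c
  3: cbce$ceb -> last char: b
  4: ce$cebcb -> last char: b
  5: cebcbce$ -> last char: $
  6: e$cebcbc -> last char: c
  7: ebcbce$c -> last char: c


BWT = eecbb$cc


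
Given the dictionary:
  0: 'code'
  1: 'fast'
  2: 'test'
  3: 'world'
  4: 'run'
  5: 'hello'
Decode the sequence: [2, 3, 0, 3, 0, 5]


Look up each index in the dictionary:
  2 -> 'test'
  3 -> 'world'
  0 -> 'code'
  3 -> 'world'
  0 -> 'code'
  5 -> 'hello'

Decoded: "test world code world code hello"


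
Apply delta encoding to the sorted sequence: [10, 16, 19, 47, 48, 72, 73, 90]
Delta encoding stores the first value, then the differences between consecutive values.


First value: 10
Deltas:
  16 - 10 = 6
  19 - 16 = 3
  47 - 19 = 28
  48 - 47 = 1
  72 - 48 = 24
  73 - 72 = 1
  90 - 73 = 17


Delta encoded: [10, 6, 3, 28, 1, 24, 1, 17]


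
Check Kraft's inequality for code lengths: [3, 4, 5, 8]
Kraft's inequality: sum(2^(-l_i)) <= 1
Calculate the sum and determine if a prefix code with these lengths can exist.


Sum = 2^(-3) + 2^(-4) + 2^(-5) + 2^(-8)
    = 0.125 + 0.0625 + 0.03125 + 0.00390625
    = 57/256 = 0.22265625
Since 0.22265625 <= 1, Kraft's inequality IS satisfied.
A prefix code with these lengths CAN exist.

Kraft sum = 0.22265625. Satisfied.


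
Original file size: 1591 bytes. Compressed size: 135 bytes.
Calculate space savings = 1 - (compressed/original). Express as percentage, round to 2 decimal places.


ratio = compressed/original = 135/1591 = 0.084852
savings = 1 - ratio = 1 - 0.084852 = 0.915148
as a percentage: 0.915148 * 100 = 91.51%

Space savings = 1 - 135/1591 = 91.51%


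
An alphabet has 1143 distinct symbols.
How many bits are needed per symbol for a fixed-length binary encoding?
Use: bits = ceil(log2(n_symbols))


log2(1143) = 10.1586
Bracket: 2^10 = 1024 < 1143 <= 2^11 = 2048
So ceil(log2(1143)) = 11

bits = ceil(log2(1143)) = ceil(10.1586) = 11 bits


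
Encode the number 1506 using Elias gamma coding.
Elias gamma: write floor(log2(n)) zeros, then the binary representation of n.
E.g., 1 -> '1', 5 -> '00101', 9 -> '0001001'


num_bits = floor(log2(1506)) + 1 = 11
leading_zeros = num_bits - 1 = 10
binary(1506) = 10111100010

Elias gamma(1506) = '0000000000' + '10111100010' = 000000000010111100010 (21 bits)


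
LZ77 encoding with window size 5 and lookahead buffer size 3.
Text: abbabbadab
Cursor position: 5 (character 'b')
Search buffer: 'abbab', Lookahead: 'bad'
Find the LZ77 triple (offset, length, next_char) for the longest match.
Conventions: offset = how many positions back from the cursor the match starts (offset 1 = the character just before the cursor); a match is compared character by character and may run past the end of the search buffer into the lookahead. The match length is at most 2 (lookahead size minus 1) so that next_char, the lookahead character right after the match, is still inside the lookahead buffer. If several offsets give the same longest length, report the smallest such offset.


Try each offset into the search buffer:
  offset=1 (pos 4, char 'b'): match length 1
  offset=2 (pos 3, char 'a'): match length 0
  offset=3 (pos 2, char 'b'): match length 2
  offset=4 (pos 1, char 'b'): match length 1
  offset=5 (pos 0, char 'a'): match length 0
Longest match has length 2 at offset 3.
next_char = character at position 5 + 2 = 7 -> 'd'

Best match: offset=3, length=2 (matching 'ba' starting at position 2)
LZ77 triple: (3, 2, 'd')


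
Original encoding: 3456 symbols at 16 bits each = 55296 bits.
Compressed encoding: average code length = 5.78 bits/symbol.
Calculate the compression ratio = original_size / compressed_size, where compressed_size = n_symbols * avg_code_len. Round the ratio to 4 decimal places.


original_size = n_symbols * orig_bits = 3456 * 16 = 55296 bits
compressed_size = n_symbols * avg_code_len = 3456 * 5.78 = 19975.68 bits
ratio = original_size / compressed_size = 55296 / 19975.68 = 2.7682

Compression ratio = 2.7682


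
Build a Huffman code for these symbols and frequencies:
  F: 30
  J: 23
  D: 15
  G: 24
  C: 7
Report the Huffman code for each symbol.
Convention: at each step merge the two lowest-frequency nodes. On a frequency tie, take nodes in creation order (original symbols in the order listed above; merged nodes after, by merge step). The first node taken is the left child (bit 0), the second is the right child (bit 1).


Huffman tree construction:
Step 1: Merge C(7) + D(15) = 22
Step 2: Merge (C+D)(22) + J(23) = 45
Step 3: Merge G(24) + F(30) = 54
Step 4: Merge ((C+D)+J)(45) + (G+F)(54) = 99
Read each symbol's code off the tree from the root (left child = 0, right child = 1).

Codes:
  F: 11 (length 2)
  J: 01 (length 2)
  D: 001 (length 3)
  G: 10 (length 2)
  C: 000 (length 3)
Average code length: 220/99 = 2.2222 bits/symbol


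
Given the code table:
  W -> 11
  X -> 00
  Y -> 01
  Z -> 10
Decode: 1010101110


Decoding:
10 -> Z
10 -> Z
10 -> Z
11 -> W
10 -> Z


Result: ZZZWZ


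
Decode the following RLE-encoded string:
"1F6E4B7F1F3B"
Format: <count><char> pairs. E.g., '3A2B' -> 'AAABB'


Expanding each <count><char> pair:
  1F -> 'F'
  6E -> 'EEEEEE'
  4B -> 'BBBB'
  7F -> 'FFFFFFF'
  1F -> 'F'
  3B -> 'BBB'

Decoded = FEEEEEEBBBBFFFFFFFFBBB


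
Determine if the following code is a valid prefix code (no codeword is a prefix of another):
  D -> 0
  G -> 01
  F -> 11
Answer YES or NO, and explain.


Checking each pair (does one codeword prefix another?):
  D='0' vs G='01': prefix -- VIOLATION

NO -- this is NOT a valid prefix code. D (0) is a prefix of G (01).


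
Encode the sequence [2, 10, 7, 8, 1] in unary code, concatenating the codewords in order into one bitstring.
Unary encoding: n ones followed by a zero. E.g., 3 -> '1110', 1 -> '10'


Encode each number as n ones followed by a terminating 0:
  2 -> 110 (3 bits)
  10 -> 11111111110 (11 bits)
  7 -> 11111110 (8 bits)
  8 -> 111111110 (9 bits)
  1 -> 10 (2 bits)
Total length = 3 + 11 + 8 + 9 + 2 = 33 bits.

Unary([2, 10, 7, 8, 1]) = 110111111111101111111011111111010 (33 bits)


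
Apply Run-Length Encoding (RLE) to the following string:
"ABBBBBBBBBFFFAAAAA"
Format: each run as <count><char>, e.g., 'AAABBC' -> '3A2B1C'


Scanning runs left to right:
  i=0: run of 'A' x 1 -> '1A'
  i=1: run of 'B' x 9 -> '9B'
  i=10: run of 'F' x 3 -> '3F'
  i=13: run of 'A' x 5 -> '5A'

RLE = 1A9B3F5A


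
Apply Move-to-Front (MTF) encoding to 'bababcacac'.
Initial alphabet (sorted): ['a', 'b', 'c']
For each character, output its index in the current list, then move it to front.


MTF encoding:
'b': index 1 in ['a', 'b', 'c'] -> ['b', 'a', 'c']
'a': index 1 in ['b', 'a', 'c'] -> ['a', 'b', 'c']
'b': index 1 in ['a', 'b', 'c'] -> ['b', 'a', 'c']
'a': index 1 in ['b', 'a', 'c'] -> ['a', 'b', 'c']
'b': index 1 in ['a', 'b', 'c'] -> ['b', 'a', 'c']
'c': index 2 in ['b', 'a', 'c'] -> ['c', 'b', 'a']
'a': index 2 in ['c', 'b', 'a'] -> ['a', 'c', 'b']
'c': index 1 in ['a', 'c', 'b'] -> ['c', 'a', 'b']
'a': index 1 in ['c', 'a', 'b'] -> ['a', 'c', 'b']
'c': index 1 in ['a', 'c', 'b'] -> ['c', 'a', 'b']


Output: [1, 1, 1, 1, 1, 2, 2, 1, 1, 1]


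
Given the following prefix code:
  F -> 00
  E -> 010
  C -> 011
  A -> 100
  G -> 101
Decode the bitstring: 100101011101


Decoding step by step:
Bits 100 -> A
Bits 101 -> G
Bits 011 -> C
Bits 101 -> G


Decoded message: AGCG


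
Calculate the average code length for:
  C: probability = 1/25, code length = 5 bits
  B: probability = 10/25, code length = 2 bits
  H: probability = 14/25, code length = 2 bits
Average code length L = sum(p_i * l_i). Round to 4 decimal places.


Weighted contributions p_i * l_i:
  C: (1/25) * 5 = 5/25
  B: (10/25) * 2 = 20/25
  H: (14/25) * 2 = 28/25
Sum = (5 + 20 + 28)/25 = 53/25

L = 53/25 = 2.1200 bits/symbol


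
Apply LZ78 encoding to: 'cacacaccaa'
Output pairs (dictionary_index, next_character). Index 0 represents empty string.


LZ78 encoding steps:
Dictionary: {0: ''}
Step 1: w='' (idx 0), next='c' -> output (0, 'c'), add 'c' as idx 1
Step 2: w='' (idx 0), next='a' -> output (0, 'a'), add 'a' as idx 2
Step 3: w='c' (idx 1), next='a' -> output (1, 'a'), add 'ca' as idx 3
Step 4: w='ca' (idx 3), next='c' -> output (3, 'c'), add 'cac' as idx 4
Step 5: w='ca' (idx 3), next='a' -> output (3, 'a'), add 'caa' as idx 5


Encoded: [(0, 'c'), (0, 'a'), (1, 'a'), (3, 'c'), (3, 'a')]


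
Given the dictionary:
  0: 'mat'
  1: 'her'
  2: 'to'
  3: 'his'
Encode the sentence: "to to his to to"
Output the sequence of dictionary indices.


Look up each word in the dictionary:
  'to' -> 2
  'to' -> 2
  'his' -> 3
  'to' -> 2
  'to' -> 2

Encoded: [2, 2, 3, 2, 2]


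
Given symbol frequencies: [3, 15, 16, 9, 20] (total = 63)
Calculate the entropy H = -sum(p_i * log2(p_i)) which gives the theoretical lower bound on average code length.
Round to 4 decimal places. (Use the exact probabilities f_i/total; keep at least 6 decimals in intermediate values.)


Per-symbol terms -p_i * log2(p_i) with p_i = f_i/63:
  p = 3/63 = 0.047619: log2(p) = -4.392317, -p*log2(p) = 0.209158
  p = 15/63 = 0.238095: log2(p) = -2.070389, -p*log2(p) = 0.492950
  p = 16/63 = 0.253968: log2(p) = -1.977280, -p*log2(p) = 0.502166
  p = 9/63 = 0.142857: log2(p) = -2.807355, -p*log2(p) = 0.401051
  p = 20/63 = 0.317460: log2(p) = -1.655352, -p*log2(p) = 0.525509
H = 0.209158 + 0.492950 + 0.502166 + 0.401051 + 0.525509 = 2.130834

H = 2.1308 bits/symbol


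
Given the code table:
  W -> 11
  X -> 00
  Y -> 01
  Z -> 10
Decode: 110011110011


Decoding:
11 -> W
00 -> X
11 -> W
11 -> W
00 -> X
11 -> W


Result: WXWWXW


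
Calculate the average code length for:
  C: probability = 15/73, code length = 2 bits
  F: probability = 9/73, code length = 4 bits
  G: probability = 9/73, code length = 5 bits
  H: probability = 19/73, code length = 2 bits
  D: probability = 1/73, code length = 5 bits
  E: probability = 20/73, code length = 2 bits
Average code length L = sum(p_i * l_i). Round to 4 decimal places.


Weighted contributions p_i * l_i:
  C: (15/73) * 2 = 30/73
  F: (9/73) * 4 = 36/73
  G: (9/73) * 5 = 45/73
  H: (19/73) * 2 = 38/73
  D: (1/73) * 5 = 5/73
  E: (20/73) * 2 = 40/73
Sum = (30 + 36 + 45 + 38 + 5 + 40)/73 = 194/73

L = 194/73 = 2.6575 bits/symbol


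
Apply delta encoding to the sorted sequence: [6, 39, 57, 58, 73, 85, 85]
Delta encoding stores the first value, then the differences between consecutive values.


First value: 6
Deltas:
  39 - 6 = 33
  57 - 39 = 18
  58 - 57 = 1
  73 - 58 = 15
  85 - 73 = 12
  85 - 85 = 0


Delta encoded: [6, 33, 18, 1, 15, 12, 0]


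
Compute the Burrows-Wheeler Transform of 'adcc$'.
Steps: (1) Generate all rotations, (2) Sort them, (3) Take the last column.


Rotations (sorted):
  0: $adcc -> last char: c
  1: adcc$ -> last char: $
  2: c$adc -> last char: c
  3: cc$ad -> last char: d
  4: dcc$a -> last char: a


BWT = c$cda


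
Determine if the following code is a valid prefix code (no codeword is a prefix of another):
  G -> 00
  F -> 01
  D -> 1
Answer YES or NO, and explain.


Checking each pair (does one codeword prefix another?):
  G='00' vs F='01': no prefix
  G='00' vs D='1': no prefix
  F='01' vs G='00': no prefix
  F='01' vs D='1': no prefix
  D='1' vs G='00': no prefix
  D='1' vs F='01': no prefix
No violation found over all pairs.

YES -- this is a valid prefix code. No codeword is a prefix of any other codeword.


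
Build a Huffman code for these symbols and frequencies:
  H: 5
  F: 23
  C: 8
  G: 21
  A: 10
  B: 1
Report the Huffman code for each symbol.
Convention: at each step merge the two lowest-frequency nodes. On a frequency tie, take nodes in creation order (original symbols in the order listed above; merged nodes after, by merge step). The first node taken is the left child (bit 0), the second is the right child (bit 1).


Huffman tree construction:
Step 1: Merge B(1) + H(5) = 6
Step 2: Merge (B+H)(6) + C(8) = 14
Step 3: Merge A(10) + ((B+H)+C)(14) = 24
Step 4: Merge G(21) + F(23) = 44
Step 5: Merge (A+((B+H)+C))(24) + (G+F)(44) = 68
Read each symbol's code off the tree from the root (left child = 0, right child = 1).

Codes:
  H: 0101 (length 4)
  F: 11 (length 2)
  C: 011 (length 3)
  G: 10 (length 2)
  A: 00 (length 2)
  B: 0100 (length 4)
Average code length: 156/68 = 2.2941 bits/symbol


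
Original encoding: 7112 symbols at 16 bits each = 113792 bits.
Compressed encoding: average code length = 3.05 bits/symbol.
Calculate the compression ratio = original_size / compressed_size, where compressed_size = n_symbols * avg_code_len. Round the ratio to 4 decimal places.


original_size = n_symbols * orig_bits = 7112 * 16 = 113792 bits
compressed_size = n_symbols * avg_code_len = 7112 * 3.05 = 21691.6 bits
ratio = original_size / compressed_size = 113792 / 21691.6 = 5.2459

Compression ratio = 5.2459


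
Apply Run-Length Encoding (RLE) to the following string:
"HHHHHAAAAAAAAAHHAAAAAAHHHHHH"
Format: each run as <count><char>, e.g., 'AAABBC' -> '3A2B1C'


Scanning runs left to right:
  i=0: run of 'H' x 5 -> '5H'
  i=5: run of 'A' x 9 -> '9A'
  i=14: run of 'H' x 2 -> '2H'
  i=16: run of 'A' x 6 -> '6A'
  i=22: run of 'H' x 6 -> '6H'

RLE = 5H9A2H6A6H


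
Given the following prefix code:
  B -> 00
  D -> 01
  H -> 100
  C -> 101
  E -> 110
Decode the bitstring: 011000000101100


Decoding step by step:
Bits 01 -> D
Bits 100 -> H
Bits 00 -> B
Bits 00 -> B
Bits 101 -> C
Bits 100 -> H


Decoded message: DHBBCH


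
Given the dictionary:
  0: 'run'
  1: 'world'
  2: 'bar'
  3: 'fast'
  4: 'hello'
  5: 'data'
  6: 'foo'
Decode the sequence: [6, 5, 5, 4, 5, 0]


Look up each index in the dictionary:
  6 -> 'foo'
  5 -> 'data'
  5 -> 'data'
  4 -> 'hello'
  5 -> 'data'
  0 -> 'run'

Decoded: "foo data data hello data run"


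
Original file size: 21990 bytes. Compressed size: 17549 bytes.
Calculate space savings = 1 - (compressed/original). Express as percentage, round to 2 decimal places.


ratio = compressed/original = 17549/21990 = 0.798045
savings = 1 - ratio = 1 - 0.798045 = 0.201955
as a percentage: 0.201955 * 100 = 20.2%

Space savings = 1 - 17549/21990 = 20.2%


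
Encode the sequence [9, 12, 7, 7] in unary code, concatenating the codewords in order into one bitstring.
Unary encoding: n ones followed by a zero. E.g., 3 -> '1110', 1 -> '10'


Encode each number as n ones followed by a terminating 0:
  9 -> 1111111110 (10 bits)
  12 -> 1111111111110 (13 bits)
  7 -> 11111110 (8 bits)
  7 -> 11111110 (8 bits)
Total length = 10 + 13 + 8 + 8 = 39 bits.

Unary([9, 12, 7, 7]) = 111111111011111111111101111111011111110 (39 bits)


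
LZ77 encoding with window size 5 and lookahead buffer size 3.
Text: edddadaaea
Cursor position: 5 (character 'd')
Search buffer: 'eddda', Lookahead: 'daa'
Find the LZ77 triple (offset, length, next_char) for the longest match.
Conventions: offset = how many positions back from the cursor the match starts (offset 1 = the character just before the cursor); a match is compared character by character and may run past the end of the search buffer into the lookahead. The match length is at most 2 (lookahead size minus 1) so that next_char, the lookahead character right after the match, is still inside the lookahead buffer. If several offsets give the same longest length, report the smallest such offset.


Try each offset into the search buffer:
  offset=1 (pos 4, char 'a'): match length 0
  offset=2 (pos 3, char 'd'): match length 2
  offset=3 (pos 2, char 'd'): match length 1
  offset=4 (pos 1, char 'd'): match length 1
  offset=5 (pos 0, char 'e'): match length 0
Longest match has length 2 at offset 2.
next_char = character at position 5 + 2 = 7 -> 'a'

Best match: offset=2, length=2 (matching 'da' starting at position 3)
LZ77 triple: (2, 2, 'a')


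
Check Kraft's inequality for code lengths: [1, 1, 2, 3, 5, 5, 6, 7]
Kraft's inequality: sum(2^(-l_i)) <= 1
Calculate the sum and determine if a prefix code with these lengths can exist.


Sum = 2^(-1) + 2^(-1) + 2^(-2) + 2^(-3) + 2^(-5) + 2^(-5) + 2^(-6) + 2^(-7)
    = 0.5 + 0.5 + 0.25 + 0.125 + 0.03125 + 0.03125 + 0.015625 + 0.0078125
    = 187/128 = 1.4609375
Since 1.4609375 > 1, Kraft's inequality is NOT satisfied.
A prefix code with these lengths CANNOT exist.

Kraft sum = 1.4609375. Not satisfied.


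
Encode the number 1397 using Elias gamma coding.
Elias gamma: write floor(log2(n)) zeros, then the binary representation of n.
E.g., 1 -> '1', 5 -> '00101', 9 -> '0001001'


num_bits = floor(log2(1397)) + 1 = 11
leading_zeros = num_bits - 1 = 10
binary(1397) = 10101110101

Elias gamma(1397) = '0000000000' + '10101110101' = 000000000010101110101 (21 bits)


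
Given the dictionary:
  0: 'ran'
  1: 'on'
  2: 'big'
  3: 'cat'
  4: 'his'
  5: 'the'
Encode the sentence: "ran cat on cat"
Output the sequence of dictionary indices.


Look up each word in the dictionary:
  'ran' -> 0
  'cat' -> 3
  'on' -> 1
  'cat' -> 3

Encoded: [0, 3, 1, 3]


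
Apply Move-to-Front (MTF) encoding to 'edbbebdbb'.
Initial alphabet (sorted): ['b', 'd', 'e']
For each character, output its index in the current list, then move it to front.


MTF encoding:
'e': index 2 in ['b', 'd', 'e'] -> ['e', 'b', 'd']
'd': index 2 in ['e', 'b', 'd'] -> ['d', 'e', 'b']
'b': index 2 in ['d', 'e', 'b'] -> ['b', 'd', 'e']
'b': index 0 in ['b', 'd', 'e'] -> ['b', 'd', 'e']
'e': index 2 in ['b', 'd', 'e'] -> ['e', 'b', 'd']
'b': index 1 in ['e', 'b', 'd'] -> ['b', 'e', 'd']
'd': index 2 in ['b', 'e', 'd'] -> ['d', 'b', 'e']
'b': index 1 in ['d', 'b', 'e'] -> ['b', 'd', 'e']
'b': index 0 in ['b', 'd', 'e'] -> ['b', 'd', 'e']


Output: [2, 2, 2, 0, 2, 1, 2, 1, 0]


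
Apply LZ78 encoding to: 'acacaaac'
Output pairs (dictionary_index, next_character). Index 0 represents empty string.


LZ78 encoding steps:
Dictionary: {0: ''}
Step 1: w='' (idx 0), next='a' -> output (0, 'a'), add 'a' as idx 1
Step 2: w='' (idx 0), next='c' -> output (0, 'c'), add 'c' as idx 2
Step 3: w='a' (idx 1), next='c' -> output (1, 'c'), add 'ac' as idx 3
Step 4: w='a' (idx 1), next='a' -> output (1, 'a'), add 'aa' as idx 4
Step 5: w='ac' (idx 3), end of input -> output (3, '')


Encoded: [(0, 'a'), (0, 'c'), (1, 'c'), (1, 'a'), (3, '')]
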